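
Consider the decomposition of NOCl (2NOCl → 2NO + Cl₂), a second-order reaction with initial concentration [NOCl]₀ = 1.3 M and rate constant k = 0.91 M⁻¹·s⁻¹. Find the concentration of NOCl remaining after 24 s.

0.04423 M

Step 1: For a second-order reaction: 1/[NOCl] = 1/[NOCl]₀ + kt
Step 2: 1/[NOCl] = 1/1.3 + 0.91 × 24
Step 3: 1/[NOCl] = 0.7692 + 21.84 = 22.61
Step 4: [NOCl] = 1/22.61 = 0.04423 M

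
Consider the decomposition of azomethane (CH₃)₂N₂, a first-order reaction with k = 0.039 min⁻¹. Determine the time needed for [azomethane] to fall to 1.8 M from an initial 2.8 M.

11.33 min

Step 1: For first-order: t = ln([azomethane]₀/[azomethane])/k
Step 2: t = ln(2.8/1.8)/0.039
Step 3: t = ln(1.556)/0.039
Step 4: t = 0.4418/0.039 = 11.33 min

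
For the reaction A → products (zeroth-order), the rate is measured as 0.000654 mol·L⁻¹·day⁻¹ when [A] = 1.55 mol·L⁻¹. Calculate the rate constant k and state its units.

0.000654 mol·L⁻¹·day⁻¹

Step 1: For a zeroth-order reaction, rate = k (independent of concentration).
Step 2: k = rate = 0.000654 mol·L⁻¹·day⁻¹.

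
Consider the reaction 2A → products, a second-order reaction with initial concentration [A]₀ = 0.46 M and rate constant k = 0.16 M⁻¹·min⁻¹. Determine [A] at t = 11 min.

0.2542 M

Step 1: For a second-order reaction: 1/[A] = 1/[A]₀ + kt
Step 2: 1/[A] = 1/0.46 + 0.16 × 11
Step 3: 1/[A] = 2.174 + 1.76 = 3.934
Step 4: [A] = 1/3.934 = 0.2542 M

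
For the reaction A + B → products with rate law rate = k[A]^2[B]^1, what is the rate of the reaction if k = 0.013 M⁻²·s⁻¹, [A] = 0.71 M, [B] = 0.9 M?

0.005898 M/s

Step 1: The rate law is rate = k[A]^2[B]^1
Step 2: Substitute: rate = 0.013 × (0.71)^2 × (0.9)^1
Step 3: rate = 0.013 × 0.5041 × 0.9 = 0.00589797 M/s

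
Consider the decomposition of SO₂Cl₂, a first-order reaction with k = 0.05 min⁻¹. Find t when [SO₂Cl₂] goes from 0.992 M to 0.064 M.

54.82 min

Step 1: For first-order: t = ln([SO₂Cl₂]₀/[SO₂Cl₂])/k
Step 2: t = ln(0.992/0.064)/0.05
Step 3: t = ln(15.5)/0.05
Step 4: t = 2.741/0.05 = 54.82 min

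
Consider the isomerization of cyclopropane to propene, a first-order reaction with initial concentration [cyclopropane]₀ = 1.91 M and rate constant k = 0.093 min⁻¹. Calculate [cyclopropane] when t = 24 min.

0.205 M

Step 1: For a first-order reaction: [cyclopropane] = [cyclopropane]₀ × e^(-kt)
Step 2: [cyclopropane] = 1.91 × e^(-0.093 × 24)
Step 3: [cyclopropane] = 1.91 × e^(-2.232)
Step 4: [cyclopropane] = 1.91 × 0.107314 = 0.205 M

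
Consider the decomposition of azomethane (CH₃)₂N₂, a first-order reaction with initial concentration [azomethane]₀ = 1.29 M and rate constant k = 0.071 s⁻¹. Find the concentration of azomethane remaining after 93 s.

0.00175 M

Step 1: For a first-order reaction: [azomethane] = [azomethane]₀ × e^(-kt)
Step 2: [azomethane] = 1.29 × e^(-0.071 × 93)
Step 3: [azomethane] = 1.29 × e^(-6.603)
Step 4: [azomethane] = 1.29 × 0.00135629 = 0.00175 M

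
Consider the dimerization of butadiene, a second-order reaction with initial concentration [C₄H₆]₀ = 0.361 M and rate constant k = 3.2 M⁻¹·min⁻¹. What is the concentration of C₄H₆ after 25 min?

0.01208 M

Step 1: For a second-order reaction: 1/[C₄H₆] = 1/[C₄H₆]₀ + kt
Step 2: 1/[C₄H₆] = 1/0.361 + 3.2 × 25
Step 3: 1/[C₄H₆] = 2.77 + 80 = 82.77
Step 4: [C₄H₆] = 1/82.77 = 0.01208 M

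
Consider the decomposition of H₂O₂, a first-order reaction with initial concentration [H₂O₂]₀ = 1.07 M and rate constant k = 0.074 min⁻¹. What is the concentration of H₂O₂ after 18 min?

0.2824 M

Step 1: For a first-order reaction: [H₂O₂] = [H₂O₂]₀ × e^(-kt)
Step 2: [H₂O₂] = 1.07 × e^(-0.074 × 18)
Step 3: [H₂O₂] = 1.07 × e^(-1.332)
Step 4: [H₂O₂] = 1.07 × 0.263949 = 0.2824 M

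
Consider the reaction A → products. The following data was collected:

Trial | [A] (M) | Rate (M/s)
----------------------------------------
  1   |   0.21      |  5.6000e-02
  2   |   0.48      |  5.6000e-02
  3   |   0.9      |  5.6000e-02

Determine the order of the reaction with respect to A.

zeroth order (0)

Step 1: Compare trials - when concentration changes, rate stays constant.
Step 2: rate₂/rate₁ = 5.6000e-02/5.6000e-02 = 1
Step 3: [A]₂/[A]₁ = 0.48/0.21 = 2.286
Step 4: Since rate ratio ≈ (conc ratio)^0, the reaction is zeroth order.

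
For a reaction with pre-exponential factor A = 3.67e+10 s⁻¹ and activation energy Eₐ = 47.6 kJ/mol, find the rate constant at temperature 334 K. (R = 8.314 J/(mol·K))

1.32e+03 s⁻¹

Step 1: Use the Arrhenius equation: k = A × exp(-Eₐ/RT)
Step 2: Convert Eₐ to J/mol: 47.6 kJ/mol = 47600 J/mol
Step 3: Calculate the exponent: -Eₐ/(RT) = -47600/(8.314 × 334) = -17.14156
Step 4: k = 3.67e+10 × exp(-17.14156)
Step 5: k = 3.67e+10 × 3.59348e-08 = 1.3188e+03 s⁻¹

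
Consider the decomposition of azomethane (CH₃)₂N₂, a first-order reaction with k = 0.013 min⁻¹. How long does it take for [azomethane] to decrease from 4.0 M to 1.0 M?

106.6 min

Step 1: For first-order: t = ln([azomethane]₀/[azomethane])/k
Step 2: t = ln(4.0/1.0)/0.013
Step 3: t = ln(4)/0.013
Step 4: t = 1.386/0.013 = 106.6 min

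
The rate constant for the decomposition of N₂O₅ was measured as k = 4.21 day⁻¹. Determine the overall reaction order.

first order (1)

Step 1: The units of k for an nth-order reaction are (concentration)^(1-n)·(time)⁻¹.
Step 2: Here k has units day⁻¹, so the concentration exponent is 0.
Step 3: 1 - n = 0 ⇒ n = 1. The reaction is first order.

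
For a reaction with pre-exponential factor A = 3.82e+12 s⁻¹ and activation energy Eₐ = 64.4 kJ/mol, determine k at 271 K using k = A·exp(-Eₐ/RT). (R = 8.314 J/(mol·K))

1.47e+00 s⁻¹

Step 1: Use the Arrhenius equation: k = A × exp(-Eₐ/RT)
Step 2: Convert Eₐ to J/mol: 64.4 kJ/mol = 64400 J/mol
Step 3: Calculate the exponent: -Eₐ/(RT) = -64400/(8.314 × 271) = -28.58292
Step 4: k = 3.82e+12 × exp(-28.58292)
Step 5: k = 3.82e+12 × 3.86007e-13 = 1.4745e+00 s⁻¹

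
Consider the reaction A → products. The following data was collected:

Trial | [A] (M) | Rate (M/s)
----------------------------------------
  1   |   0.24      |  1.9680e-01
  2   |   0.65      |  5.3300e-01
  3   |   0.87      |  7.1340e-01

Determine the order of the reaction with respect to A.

first order (1)

Step 1: Compare trials to find order n where rate₂/rate₁ = ([A]₂/[A]₁)^n
Step 2: rate₂/rate₁ = 5.3300e-01/1.9680e-01 = 2.708
Step 3: [A]₂/[A]₁ = 0.65/0.24 = 2.708
Step 4: n = ln(2.708)/ln(2.708) = 1.00 ≈ 1
Step 5: The reaction is first order in A.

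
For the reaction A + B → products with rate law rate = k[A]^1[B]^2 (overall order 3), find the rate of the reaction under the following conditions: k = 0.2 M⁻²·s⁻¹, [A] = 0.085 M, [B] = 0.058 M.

5.719e-05 M/s

Step 1: The rate law is rate = k[A]^1[B]^2, overall order = 1+2 = 3
Step 2: Substitute values: rate = 0.2 × (0.085)^1 × (0.058)^2
Step 3: rate = 0.2 × 0.085 × 0.003364 = 5.7188e-05 M/s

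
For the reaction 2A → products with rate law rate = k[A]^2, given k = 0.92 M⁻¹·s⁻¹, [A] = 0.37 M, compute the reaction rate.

0.1259 M/s

Step 1: Identify the rate law: rate = k[A]^2
Step 2: Substitute values: rate = 0.92 × (0.37)^2
Step 3: Calculate: rate = 0.92 × 0.1369 = 0.125948 M/s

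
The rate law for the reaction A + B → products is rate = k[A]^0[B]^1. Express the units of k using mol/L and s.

s⁻¹

Step 1: Overall order = 0 + 1 = 1.
Step 2: rate has units mol/L·s⁻¹; [A]^0[B]^1 has units (mol/L)^1.
Step 3: k = rate/([A]^0[B]^1), so units of k = (mol/L)^(1-1)·s⁻¹ = s⁻¹.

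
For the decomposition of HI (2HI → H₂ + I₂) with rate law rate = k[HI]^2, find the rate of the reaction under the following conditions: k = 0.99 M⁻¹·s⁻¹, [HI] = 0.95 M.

0.8935 M/s

Step 1: Identify the rate law: rate = k[HI]^2
Step 2: Substitute values: rate = 0.99 × (0.95)^2
Step 3: Calculate: rate = 0.99 × 0.9025 = 0.893475 M/s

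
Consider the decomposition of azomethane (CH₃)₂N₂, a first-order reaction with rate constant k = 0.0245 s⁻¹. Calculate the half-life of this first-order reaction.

28.29 s

Step 1: For a first-order reaction, t₁/₂ = ln(2)/k
Step 2: t₁/₂ = ln(2)/0.0245
Step 3: t₁/₂ = 0.6931/0.0245 = 28.29 s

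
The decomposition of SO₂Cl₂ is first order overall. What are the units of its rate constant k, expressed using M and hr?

hr⁻¹

Step 1: For overall order n, rate = k × (concentration)^n.
Step 2: Rate has units M·hr⁻¹; concentration term has units M^1.
Step 3: k = rate / (concentration)^n, so units of k = M^(1-1)·hr⁻¹ = hr⁻¹.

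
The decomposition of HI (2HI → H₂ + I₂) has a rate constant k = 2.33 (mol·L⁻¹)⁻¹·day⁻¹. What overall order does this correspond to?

second order (2)

Step 1: The units of k for an nth-order reaction are (concentration)^(1-n)·(time)⁻¹.
Step 2: Here k has units (mol·L⁻¹)⁻¹·day⁻¹, so the concentration exponent is -1.
Step 3: 1 - n = -1 ⇒ n = 2. The reaction is second order.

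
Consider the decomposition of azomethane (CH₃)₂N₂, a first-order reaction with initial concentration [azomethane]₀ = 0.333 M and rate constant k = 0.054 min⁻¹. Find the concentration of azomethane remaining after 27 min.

0.07749 M

Step 1: For a first-order reaction: [azomethane] = [azomethane]₀ × e^(-kt)
Step 2: [azomethane] = 0.333 × e^(-0.054 × 27)
Step 3: [azomethane] = 0.333 × e^(-1.458)
Step 4: [azomethane] = 0.333 × 0.232701 = 0.07749 M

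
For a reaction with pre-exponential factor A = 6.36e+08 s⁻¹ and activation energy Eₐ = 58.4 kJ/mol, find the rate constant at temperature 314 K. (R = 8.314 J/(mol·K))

1.22e-01 s⁻¹

Step 1: Use the Arrhenius equation: k = A × exp(-Eₐ/RT)
Step 2: Convert Eₐ to J/mol: 58.4 kJ/mol = 58400 J/mol
Step 3: Calculate the exponent: -Eₐ/(RT) = -58400/(8.314 × 314) = -22.37037
Step 4: k = 6.36e+08 × exp(-22.37037)
Step 5: k = 6.36e+08 × 1.92607e-10 = 1.2250e-01 s⁻¹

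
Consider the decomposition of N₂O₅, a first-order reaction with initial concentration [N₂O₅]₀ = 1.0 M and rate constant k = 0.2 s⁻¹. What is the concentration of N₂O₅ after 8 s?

0.2019 M

Step 1: For a first-order reaction: [N₂O₅] = [N₂O₅]₀ × e^(-kt)
Step 2: [N₂O₅] = 1.0 × e^(-0.2 × 8)
Step 3: [N₂O₅] = 1.0 × e^(-1.6)
Step 4: [N₂O₅] = 1.0 × 0.201897 = 0.2019 M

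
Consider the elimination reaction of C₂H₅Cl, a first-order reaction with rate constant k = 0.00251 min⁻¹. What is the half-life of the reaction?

276.2 min

Step 1: For a first-order reaction, t₁/₂ = ln(2)/k
Step 2: t₁/₂ = ln(2)/0.00251
Step 3: t₁/₂ = 0.6931/0.00251 = 276.2 min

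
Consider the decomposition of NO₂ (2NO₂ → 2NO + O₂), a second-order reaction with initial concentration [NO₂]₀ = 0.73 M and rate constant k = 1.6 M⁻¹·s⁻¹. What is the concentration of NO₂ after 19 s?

0.03148 M

Step 1: For a second-order reaction: 1/[NO₂] = 1/[NO₂]₀ + kt
Step 2: 1/[NO₂] = 1/0.73 + 1.6 × 19
Step 3: 1/[NO₂] = 1.37 + 30.4 = 31.77
Step 4: [NO₂] = 1/31.77 = 0.03148 M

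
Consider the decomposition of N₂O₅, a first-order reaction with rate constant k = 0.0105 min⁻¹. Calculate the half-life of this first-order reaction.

66.01 min

Step 1: For a first-order reaction, t₁/₂ = ln(2)/k
Step 2: t₁/₂ = ln(2)/0.0105
Step 3: t₁/₂ = 0.6931/0.0105 = 66.01 min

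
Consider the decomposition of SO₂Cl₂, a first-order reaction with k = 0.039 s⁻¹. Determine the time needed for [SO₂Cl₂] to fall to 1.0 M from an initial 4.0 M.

35.55 s

Step 1: For first-order: t = ln([SO₂Cl₂]₀/[SO₂Cl₂])/k
Step 2: t = ln(4.0/1.0)/0.039
Step 3: t = ln(4)/0.039
Step 4: t = 1.386/0.039 = 35.55 s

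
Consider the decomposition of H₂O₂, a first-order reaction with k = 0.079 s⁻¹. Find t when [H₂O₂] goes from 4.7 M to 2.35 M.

8.774 s

Step 1: For first-order: t = ln([H₂O₂]₀/[H₂O₂])/k
Step 2: t = ln(4.7/2.35)/0.079
Step 3: t = ln(2)/0.079
Step 4: t = 0.6931/0.079 = 8.774 s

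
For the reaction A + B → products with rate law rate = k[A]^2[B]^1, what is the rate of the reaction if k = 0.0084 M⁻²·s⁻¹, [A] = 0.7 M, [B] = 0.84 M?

0.003457 M/s

Step 1: The rate law is rate = k[A]^2[B]^1
Step 2: Substitute: rate = 0.0084 × (0.7)^2 × (0.84)^1
Step 3: rate = 0.0084 × 0.49 × 0.84 = 0.00345744 M/s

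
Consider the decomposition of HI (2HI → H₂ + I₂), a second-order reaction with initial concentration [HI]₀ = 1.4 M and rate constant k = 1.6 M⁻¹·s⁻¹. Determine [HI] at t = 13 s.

0.04648 M

Step 1: For a second-order reaction: 1/[HI] = 1/[HI]₀ + kt
Step 2: 1/[HI] = 1/1.4 + 1.6 × 13
Step 3: 1/[HI] = 0.7143 + 20.8 = 21.51
Step 4: [HI] = 1/21.51 = 0.04648 M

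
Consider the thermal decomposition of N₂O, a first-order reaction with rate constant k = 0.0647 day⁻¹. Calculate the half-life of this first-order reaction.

10.71 day

Step 1: For a first-order reaction, t₁/₂ = ln(2)/k
Step 2: t₁/₂ = ln(2)/0.0647
Step 3: t₁/₂ = 0.6931/0.0647 = 10.71 day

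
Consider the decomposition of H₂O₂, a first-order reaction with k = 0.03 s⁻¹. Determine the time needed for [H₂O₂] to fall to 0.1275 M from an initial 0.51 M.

46.21 s

Step 1: For first-order: t = ln([H₂O₂]₀/[H₂O₂])/k
Step 2: t = ln(0.51/0.1275)/0.03
Step 3: t = ln(4)/0.03
Step 4: t = 1.386/0.03 = 46.21 s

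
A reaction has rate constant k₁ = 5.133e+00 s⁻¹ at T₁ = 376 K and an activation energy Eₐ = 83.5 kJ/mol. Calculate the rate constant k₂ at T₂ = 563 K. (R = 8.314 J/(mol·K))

3.660e+04 s⁻¹

Step 1: Use the two-temperature Arrhenius form: ln(k₂/k₁) = -Eₐ/R × (1/T₂ - 1/T₁)
Step 2: Convert Eₐ to J/mol: 83.5 kJ/mol = 83500 J/mol
Step 3: 1/T₂ - 1/T₁ = 1/563 - 1/376 = -8.833755e-04 K⁻¹
Step 4: ln(k₂/k₁) = -83500/8.314 × -8.833755e-04 = 8.87201
Step 5: k₂ = k₁ × exp(8.87201) = 5.133e+00 × 7.12960e+03 = 3.660e+04 s⁻¹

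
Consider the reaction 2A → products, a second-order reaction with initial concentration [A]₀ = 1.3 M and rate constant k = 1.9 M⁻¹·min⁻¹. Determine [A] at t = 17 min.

0.03024 M

Step 1: For a second-order reaction: 1/[A] = 1/[A]₀ + kt
Step 2: 1/[A] = 1/1.3 + 1.9 × 17
Step 3: 1/[A] = 0.7692 + 32.3 = 33.07
Step 4: [A] = 1/33.07 = 0.03024 M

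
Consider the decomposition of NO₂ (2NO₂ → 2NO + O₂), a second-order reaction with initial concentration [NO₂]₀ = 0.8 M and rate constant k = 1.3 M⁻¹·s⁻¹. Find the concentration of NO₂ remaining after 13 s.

0.0551 M

Step 1: For a second-order reaction: 1/[NO₂] = 1/[NO₂]₀ + kt
Step 2: 1/[NO₂] = 1/0.8 + 1.3 × 13
Step 3: 1/[NO₂] = 1.25 + 16.9 = 18.15
Step 4: [NO₂] = 1/18.15 = 0.0551 M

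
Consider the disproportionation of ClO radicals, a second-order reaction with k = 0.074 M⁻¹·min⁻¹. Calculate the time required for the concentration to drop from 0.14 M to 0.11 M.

26.33 min

Step 1: For second-order: t = (1/[ClO] - 1/[ClO]₀)/k
Step 2: t = (1/0.11 - 1/0.14)/0.074
Step 3: t = (9.091 - 7.143)/0.074
Step 4: t = 1.948/0.074 = 26.33 min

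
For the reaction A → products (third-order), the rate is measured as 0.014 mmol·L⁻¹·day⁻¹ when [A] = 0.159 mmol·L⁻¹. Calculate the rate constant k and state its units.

3.483 (mmol·L⁻¹)⁻²·day⁻¹

Step 1: rate = k[A]^3, so k = rate / [A]^3.
Step 2: k = 0.014 / (0.159)^3 = 0.014 / 0.00402.
Step 3: k = 3.483 (mmol·L⁻¹)⁻²·day⁻¹.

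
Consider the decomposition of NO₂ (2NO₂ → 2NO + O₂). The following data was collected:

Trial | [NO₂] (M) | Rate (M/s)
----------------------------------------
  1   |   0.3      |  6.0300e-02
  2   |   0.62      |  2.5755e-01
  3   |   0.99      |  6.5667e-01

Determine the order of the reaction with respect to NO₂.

second order (2)

Step 1: Compare trials to find order n where rate₂/rate₁ = ([NO₂]₂/[NO₂]₁)^n
Step 2: rate₂/rate₁ = 2.5755e-01/6.0300e-02 = 4.271
Step 3: [NO₂]₂/[NO₂]₁ = 0.62/0.3 = 2.067
Step 4: n = ln(4.271)/ln(2.067) = 2.00 ≈ 2
Step 5: The reaction is second order in NO₂.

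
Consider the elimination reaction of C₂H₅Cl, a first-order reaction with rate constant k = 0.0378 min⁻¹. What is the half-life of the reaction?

18.34 min

Step 1: For a first-order reaction, t₁/₂ = ln(2)/k
Step 2: t₁/₂ = ln(2)/0.0378
Step 3: t₁/₂ = 0.6931/0.0378 = 18.34 min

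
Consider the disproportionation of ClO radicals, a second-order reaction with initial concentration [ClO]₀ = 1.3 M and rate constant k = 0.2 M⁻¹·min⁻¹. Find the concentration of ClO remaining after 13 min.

0.2968 M

Step 1: For a second-order reaction: 1/[ClO] = 1/[ClO]₀ + kt
Step 2: 1/[ClO] = 1/1.3 + 0.2 × 13
Step 3: 1/[ClO] = 0.7692 + 2.6 = 3.369
Step 4: [ClO] = 1/3.369 = 0.2968 M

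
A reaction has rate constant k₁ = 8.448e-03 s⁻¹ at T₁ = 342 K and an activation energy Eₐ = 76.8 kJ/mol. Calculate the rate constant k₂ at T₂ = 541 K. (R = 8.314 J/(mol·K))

1.744e+02 s⁻¹

Step 1: Use the two-temperature Arrhenius form: ln(k₂/k₁) = -Eₐ/R × (1/T₂ - 1/T₁)
Step 2: Convert Eₐ to J/mol: 76.8 kJ/mol = 76800 J/mol
Step 3: 1/T₂ - 1/T₁ = 1/541 - 1/342 = -1.075548e-03 K⁻¹
Step 4: ln(k₂/k₁) = -76800/8.314 × -1.075548e-03 = 9.93530
Step 5: k₂ = k₁ × exp(9.93530) = 8.448e-03 × 2.06465e+04 = 1.744e+02 s⁻¹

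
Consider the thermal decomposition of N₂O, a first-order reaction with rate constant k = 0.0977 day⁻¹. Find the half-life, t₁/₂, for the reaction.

7.095 day

Step 1: For a first-order reaction, t₁/₂ = ln(2)/k
Step 2: t₁/₂ = ln(2)/0.0977
Step 3: t₁/₂ = 0.6931/0.0977 = 7.095 day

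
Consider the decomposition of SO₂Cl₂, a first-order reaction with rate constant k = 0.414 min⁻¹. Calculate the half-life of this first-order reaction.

1.674 min

Step 1: For a first-order reaction, t₁/₂ = ln(2)/k
Step 2: t₁/₂ = ln(2)/0.414
Step 3: t₁/₂ = 0.6931/0.414 = 1.674 min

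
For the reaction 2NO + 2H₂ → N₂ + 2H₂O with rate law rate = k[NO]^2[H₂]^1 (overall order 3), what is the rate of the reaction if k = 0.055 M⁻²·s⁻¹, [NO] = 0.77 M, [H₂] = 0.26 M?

0.008478 M/s

Step 1: The rate law is rate = k[NO]^2[H₂]^1, overall order = 2+1 = 3
Step 2: Substitute values: rate = 0.055 × (0.77)^2 × (0.26)^1
Step 3: rate = 0.055 × 0.5929 × 0.26 = 0.00847847 M/s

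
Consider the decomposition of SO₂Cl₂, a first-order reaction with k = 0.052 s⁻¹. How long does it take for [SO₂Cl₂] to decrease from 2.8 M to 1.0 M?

19.8 s

Step 1: For first-order: t = ln([SO₂Cl₂]₀/[SO₂Cl₂])/k
Step 2: t = ln(2.8/1.0)/0.052
Step 3: t = ln(2.8)/0.052
Step 4: t = 1.03/0.052 = 19.8 s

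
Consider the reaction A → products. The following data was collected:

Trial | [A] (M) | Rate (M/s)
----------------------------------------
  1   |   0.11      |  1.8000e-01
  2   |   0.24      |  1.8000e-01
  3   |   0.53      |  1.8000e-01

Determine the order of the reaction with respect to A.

zeroth order (0)

Step 1: Compare trials - when concentration changes, rate stays constant.
Step 2: rate₂/rate₁ = 1.8000e-01/1.8000e-01 = 1
Step 3: [A]₂/[A]₁ = 0.24/0.11 = 2.182
Step 4: Since rate ratio ≈ (conc ratio)^0, the reaction is zeroth order.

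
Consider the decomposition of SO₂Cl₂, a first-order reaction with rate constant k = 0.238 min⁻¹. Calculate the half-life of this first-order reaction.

2.912 min

Step 1: For a first-order reaction, t₁/₂ = ln(2)/k
Step 2: t₁/₂ = ln(2)/0.238
Step 3: t₁/₂ = 0.6931/0.238 = 2.912 min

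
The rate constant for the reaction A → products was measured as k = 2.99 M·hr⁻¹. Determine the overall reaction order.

zeroth order (0)

Step 1: The units of k for an nth-order reaction are (concentration)^(1-n)·(time)⁻¹.
Step 2: Here k has units M·hr⁻¹, so the concentration exponent is 1.
Step 3: 1 - n = 1 ⇒ n = 0. The reaction is zeroth order.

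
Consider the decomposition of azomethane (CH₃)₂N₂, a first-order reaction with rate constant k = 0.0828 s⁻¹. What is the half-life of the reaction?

8.371 s

Step 1: For a first-order reaction, t₁/₂ = ln(2)/k
Step 2: t₁/₂ = ln(2)/0.0828
Step 3: t₁/₂ = 0.6931/0.0828 = 8.371 s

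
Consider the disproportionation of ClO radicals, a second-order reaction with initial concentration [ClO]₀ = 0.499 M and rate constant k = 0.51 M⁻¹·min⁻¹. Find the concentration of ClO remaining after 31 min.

0.05614 M

Step 1: For a second-order reaction: 1/[ClO] = 1/[ClO]₀ + kt
Step 2: 1/[ClO] = 1/0.499 + 0.51 × 31
Step 3: 1/[ClO] = 2.004 + 15.81 = 17.81
Step 4: [ClO] = 1/17.81 = 0.05614 M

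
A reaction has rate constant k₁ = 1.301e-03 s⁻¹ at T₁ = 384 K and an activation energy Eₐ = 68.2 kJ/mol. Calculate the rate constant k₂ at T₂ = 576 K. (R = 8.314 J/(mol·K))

1.610e+00 s⁻¹

Step 1: Use the two-temperature Arrhenius form: ln(k₂/k₁) = -Eₐ/R × (1/T₂ - 1/T₁)
Step 2: Convert Eₐ to J/mol: 68.2 kJ/mol = 68200 J/mol
Step 3: 1/T₂ - 1/T₁ = 1/576 - 1/384 = -8.680556e-04 K⁻¹
Step 4: ln(k₂/k₁) = -68200/8.314 × -8.680556e-04 = 7.12069
Step 5: k₂ = k₁ × exp(7.12069) = 1.301e-03 × 1.23730e+03 = 1.610e+00 s⁻¹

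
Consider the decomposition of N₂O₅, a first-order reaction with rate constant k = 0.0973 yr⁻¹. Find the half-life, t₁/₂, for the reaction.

7.124 yr

Step 1: For a first-order reaction, t₁/₂ = ln(2)/k
Step 2: t₁/₂ = ln(2)/0.0973
Step 3: t₁/₂ = 0.6931/0.0973 = 7.124 yr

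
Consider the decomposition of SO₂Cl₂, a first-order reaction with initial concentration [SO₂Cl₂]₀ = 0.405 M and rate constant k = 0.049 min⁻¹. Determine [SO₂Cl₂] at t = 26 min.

0.1133 M

Step 1: For a first-order reaction: [SO₂Cl₂] = [SO₂Cl₂]₀ × e^(-kt)
Step 2: [SO₂Cl₂] = 0.405 × e^(-0.049 × 26)
Step 3: [SO₂Cl₂] = 0.405 × e^(-1.274)
Step 4: [SO₂Cl₂] = 0.405 × 0.279711 = 0.1133 M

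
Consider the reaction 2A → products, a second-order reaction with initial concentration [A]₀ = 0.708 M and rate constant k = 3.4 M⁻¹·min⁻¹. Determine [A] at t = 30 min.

0.00967 M

Step 1: For a second-order reaction: 1/[A] = 1/[A]₀ + kt
Step 2: 1/[A] = 1/0.708 + 3.4 × 30
Step 3: 1/[A] = 1.412 + 102 = 103.4
Step 4: [A] = 1/103.4 = 0.00967 M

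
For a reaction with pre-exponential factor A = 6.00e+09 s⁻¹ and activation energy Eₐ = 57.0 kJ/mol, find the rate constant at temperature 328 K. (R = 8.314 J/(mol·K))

5.02e+00 s⁻¹

Step 1: Use the Arrhenius equation: k = A × exp(-Eₐ/RT)
Step 2: Convert Eₐ to J/mol: 57.0 kJ/mol = 57000 J/mol
Step 3: Calculate the exponent: -Eₐ/(RT) = -57000/(8.314 × 328) = -20.90215
Step 4: k = 6.00e+09 × exp(-20.90215)
Step 5: k = 6.00e+09 × 8.36203e-10 = 5.0172e+00 s⁻¹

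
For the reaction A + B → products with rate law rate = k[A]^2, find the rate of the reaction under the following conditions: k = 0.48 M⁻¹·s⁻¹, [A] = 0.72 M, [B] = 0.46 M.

0.2488 M/s

Step 1: The rate law is rate = k[A]^2
Step 2: Note that the rate does not depend on [B] (zero order in B).
Step 3: rate = 0.48 × (0.72)^2 = 0.248832 M/s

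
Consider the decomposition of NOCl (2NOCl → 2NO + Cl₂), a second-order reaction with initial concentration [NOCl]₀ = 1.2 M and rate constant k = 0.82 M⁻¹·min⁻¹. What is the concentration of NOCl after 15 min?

0.07614 M

Step 1: For a second-order reaction: 1/[NOCl] = 1/[NOCl]₀ + kt
Step 2: 1/[NOCl] = 1/1.2 + 0.82 × 15
Step 3: 1/[NOCl] = 0.8333 + 12.3 = 13.13
Step 4: [NOCl] = 1/13.13 = 0.07614 M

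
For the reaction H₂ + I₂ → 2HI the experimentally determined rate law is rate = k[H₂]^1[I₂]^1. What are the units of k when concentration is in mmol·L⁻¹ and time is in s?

(mmol·L⁻¹)⁻¹·s⁻¹

Step 1: Overall order = 1 + 1 = 2.
Step 2: rate has units mmol·L⁻¹·s⁻¹; [H₂]^1[I₂]^1 has units (mmol·L⁻¹)^2.
Step 3: k = rate/([H₂]^1[I₂]^1), so units of k = (mmol·L⁻¹)^(1-2)·s⁻¹ = (mmol·L⁻¹)⁻¹·s⁻¹.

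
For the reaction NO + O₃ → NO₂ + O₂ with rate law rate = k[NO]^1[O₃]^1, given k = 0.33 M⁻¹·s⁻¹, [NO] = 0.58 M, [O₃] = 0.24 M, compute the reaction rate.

0.04594 M/s

Step 1: The rate law is rate = k[NO]^1[O₃]^1
Step 2: Substitute: rate = 0.33 × (0.58)^1 × (0.24)^1
Step 3: rate = 0.33 × 0.58 × 0.24 = 0.045936 M/s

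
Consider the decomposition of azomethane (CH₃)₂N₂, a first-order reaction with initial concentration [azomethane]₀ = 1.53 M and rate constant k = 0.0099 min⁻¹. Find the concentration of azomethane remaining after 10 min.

1.386 M

Step 1: For a first-order reaction: [azomethane] = [azomethane]₀ × e^(-kt)
Step 2: [azomethane] = 1.53 × e^(-0.0099 × 10)
Step 3: [azomethane] = 1.53 × e^(-0.099)
Step 4: [azomethane] = 1.53 × 0.905743 = 1.386 M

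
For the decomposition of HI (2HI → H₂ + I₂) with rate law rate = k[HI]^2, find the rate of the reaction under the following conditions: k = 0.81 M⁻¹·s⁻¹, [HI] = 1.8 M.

2.624 M/s

Step 1: Identify the rate law: rate = k[HI]^2
Step 2: Substitute values: rate = 0.81 × (1.8)^2
Step 3: Calculate: rate = 0.81 × 3.24 = 2.6244 M/s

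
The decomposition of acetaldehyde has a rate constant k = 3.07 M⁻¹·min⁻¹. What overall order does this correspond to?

second order (2)

Step 1: The units of k for an nth-order reaction are (concentration)^(1-n)·(time)⁻¹.
Step 2: Here k has units M⁻¹·min⁻¹, so the concentration exponent is -1.
Step 3: 1 - n = -1 ⇒ n = 2. The reaction is second order.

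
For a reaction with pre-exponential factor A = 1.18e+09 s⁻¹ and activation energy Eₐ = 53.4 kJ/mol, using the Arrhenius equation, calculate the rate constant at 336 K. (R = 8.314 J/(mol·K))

5.89e+00 s⁻¹

Step 1: Use the Arrhenius equation: k = A × exp(-Eₐ/RT)
Step 2: Convert Eₐ to J/mol: 53.4 kJ/mol = 53400 J/mol
Step 3: Calculate the exponent: -Eₐ/(RT) = -53400/(8.314 × 336) = -19.11578
Step 4: k = 1.18e+09 × exp(-19.11578)
Step 5: k = 1.18e+09 × 4.99025e-09 = 5.8885e+00 s⁻¹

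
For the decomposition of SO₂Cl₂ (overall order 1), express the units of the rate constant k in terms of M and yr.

yr⁻¹

Step 1: For overall order n, rate = k × (concentration)^n.
Step 2: Rate has units M·yr⁻¹; concentration term has units M^1.
Step 3: k = rate / (concentration)^n, so units of k = M^(1-1)·yr⁻¹ = yr⁻¹.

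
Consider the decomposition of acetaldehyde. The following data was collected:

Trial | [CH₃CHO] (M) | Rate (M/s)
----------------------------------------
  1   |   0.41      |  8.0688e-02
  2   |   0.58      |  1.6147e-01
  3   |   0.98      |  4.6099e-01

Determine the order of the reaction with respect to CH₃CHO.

second order (2)

Step 1: Compare trials to find order n where rate₂/rate₁ = ([CH₃CHO]₂/[CH₃CHO]₁)^n
Step 2: rate₂/rate₁ = 1.6147e-01/8.0688e-02 = 2.001
Step 3: [CH₃CHO]₂/[CH₃CHO]₁ = 0.58/0.41 = 1.415
Step 4: n = ln(2.001)/ln(1.415) = 2.00 ≈ 2
Step 5: The reaction is second order in CH₃CHO.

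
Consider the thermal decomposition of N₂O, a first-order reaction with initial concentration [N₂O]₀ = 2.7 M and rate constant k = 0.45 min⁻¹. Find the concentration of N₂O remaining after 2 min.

1.098 M

Step 1: For a first-order reaction: [N₂O] = [N₂O]₀ × e^(-kt)
Step 2: [N₂O] = 2.7 × e^(-0.45 × 2)
Step 3: [N₂O] = 2.7 × e^(-0.9)
Step 4: [N₂O] = 2.7 × 0.40657 = 1.098 M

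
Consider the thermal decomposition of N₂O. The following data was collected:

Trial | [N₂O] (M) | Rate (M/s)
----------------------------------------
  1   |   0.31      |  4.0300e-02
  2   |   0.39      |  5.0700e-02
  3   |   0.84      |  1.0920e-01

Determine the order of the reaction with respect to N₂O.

first order (1)

Step 1: Compare trials to find order n where rate₂/rate₁ = ([N₂O]₂/[N₂O]₁)^n
Step 2: rate₂/rate₁ = 5.0700e-02/4.0300e-02 = 1.258
Step 3: [N₂O]₂/[N₂O]₁ = 0.39/0.31 = 1.258
Step 4: n = ln(1.258)/ln(1.258) = 1.00 ≈ 1
Step 5: The reaction is first order in N₂O.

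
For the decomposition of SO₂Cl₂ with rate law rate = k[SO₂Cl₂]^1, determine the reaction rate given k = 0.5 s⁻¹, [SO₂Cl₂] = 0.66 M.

0.33 M/s

Step 1: Identify the rate law: rate = k[SO₂Cl₂]^1
Step 2: Substitute values: rate = 0.5 × (0.66)^1
Step 3: Calculate: rate = 0.5 × 0.66 = 0.33 M/s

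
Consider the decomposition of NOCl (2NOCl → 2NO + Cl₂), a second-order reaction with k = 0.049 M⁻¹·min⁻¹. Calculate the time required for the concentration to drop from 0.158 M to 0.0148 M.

1250 min

Step 1: For second-order: t = (1/[NOCl] - 1/[NOCl]₀)/k
Step 2: t = (1/0.0148 - 1/0.158)/0.049
Step 3: t = (67.57 - 6.329)/0.049
Step 4: t = 61.24/0.049 = 1250 min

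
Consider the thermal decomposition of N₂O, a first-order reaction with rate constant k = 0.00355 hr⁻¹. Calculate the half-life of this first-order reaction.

195.3 hr

Step 1: For a first-order reaction, t₁/₂ = ln(2)/k
Step 2: t₁/₂ = ln(2)/0.00355
Step 3: t₁/₂ = 0.6931/0.00355 = 195.3 hr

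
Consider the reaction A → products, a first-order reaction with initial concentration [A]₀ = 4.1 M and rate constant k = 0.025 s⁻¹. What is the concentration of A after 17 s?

2.68 M

Step 1: For a first-order reaction: [A] = [A]₀ × e^(-kt)
Step 2: [A] = 4.1 × e^(-0.025 × 17)
Step 3: [A] = 4.1 × e^(-0.425)
Step 4: [A] = 4.1 × 0.65377 = 2.68 M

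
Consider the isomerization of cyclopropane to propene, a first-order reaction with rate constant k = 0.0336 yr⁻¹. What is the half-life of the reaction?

20.63 yr

Step 1: For a first-order reaction, t₁/₂ = ln(2)/k
Step 2: t₁/₂ = ln(2)/0.0336
Step 3: t₁/₂ = 0.6931/0.0336 = 20.63 yr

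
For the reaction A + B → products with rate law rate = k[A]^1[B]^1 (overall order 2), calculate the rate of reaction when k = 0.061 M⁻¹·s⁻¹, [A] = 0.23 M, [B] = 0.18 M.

0.002525 M/s

Step 1: The rate law is rate = k[A]^1[B]^1, overall order = 1+1 = 2
Step 2: Substitute values: rate = 0.061 × (0.23)^1 × (0.18)^1
Step 3: rate = 0.061 × 0.23 × 0.18 = 0.0025254 M/s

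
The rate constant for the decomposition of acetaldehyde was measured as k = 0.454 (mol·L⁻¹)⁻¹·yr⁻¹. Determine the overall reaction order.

second order (2)

Step 1: The units of k for an nth-order reaction are (concentration)^(1-n)·(time)⁻¹.
Step 2: Here k has units (mol·L⁻¹)⁻¹·yr⁻¹, so the concentration exponent is -1.
Step 3: 1 - n = -1 ⇒ n = 2. The reaction is second order.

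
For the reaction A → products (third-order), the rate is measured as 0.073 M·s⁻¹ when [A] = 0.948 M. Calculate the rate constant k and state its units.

0.08568 M⁻²·s⁻¹

Step 1: rate = k[A]^3, so k = rate / [A]^3.
Step 2: k = 0.073 / (0.948)^3 = 0.073 / 0.852.
Step 3: k = 0.08568 M⁻²·s⁻¹.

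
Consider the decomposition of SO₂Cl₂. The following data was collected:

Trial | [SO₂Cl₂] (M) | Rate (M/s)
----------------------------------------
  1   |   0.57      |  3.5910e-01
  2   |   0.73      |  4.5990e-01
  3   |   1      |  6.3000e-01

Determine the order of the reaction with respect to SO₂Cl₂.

first order (1)

Step 1: Compare trials to find order n where rate₂/rate₁ = ([SO₂Cl₂]₂/[SO₂Cl₂]₁)^n
Step 2: rate₂/rate₁ = 4.5990e-01/3.5910e-01 = 1.281
Step 3: [SO₂Cl₂]₂/[SO₂Cl₂]₁ = 0.73/0.57 = 1.281
Step 4: n = ln(1.281)/ln(1.281) = 1.00 ≈ 1
Step 5: The reaction is first order in SO₂Cl₂.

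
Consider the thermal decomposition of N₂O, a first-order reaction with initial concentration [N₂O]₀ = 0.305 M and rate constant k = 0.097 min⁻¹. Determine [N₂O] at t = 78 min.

0.0001579 M

Step 1: For a first-order reaction: [N₂O] = [N₂O]₀ × e^(-kt)
Step 2: [N₂O] = 0.305 × e^(-0.097 × 78)
Step 3: [N₂O] = 0.305 × e^(-7.566)
Step 4: [N₂O] = 0.305 × 0.000517759 = 0.0001579 M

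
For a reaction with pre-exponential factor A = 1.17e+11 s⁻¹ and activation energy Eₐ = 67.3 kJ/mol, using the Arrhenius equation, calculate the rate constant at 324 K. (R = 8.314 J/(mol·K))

1.65e+00 s⁻¹

Step 1: Use the Arrhenius equation: k = A × exp(-Eₐ/RT)
Step 2: Convert Eₐ to J/mol: 67.3 kJ/mol = 67300 J/mol
Step 3: Calculate the exponent: -Eₐ/(RT) = -67300/(8.314 × 324) = -24.98389
Step 4: k = 1.17e+11 × exp(-24.98389)
Step 5: k = 1.17e+11 × 1.41135e-11 = 1.6513e+00 s⁻¹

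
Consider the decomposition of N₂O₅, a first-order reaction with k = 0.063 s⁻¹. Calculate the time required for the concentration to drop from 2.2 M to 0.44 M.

25.55 s

Step 1: For first-order: t = ln([N₂O₅]₀/[N₂O₅])/k
Step 2: t = ln(2.2/0.44)/0.063
Step 3: t = ln(5)/0.063
Step 4: t = 1.609/0.063 = 25.55 s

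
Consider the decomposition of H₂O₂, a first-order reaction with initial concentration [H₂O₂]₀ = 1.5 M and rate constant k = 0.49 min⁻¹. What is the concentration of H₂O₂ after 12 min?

0.004192 M

Step 1: For a first-order reaction: [H₂O₂] = [H₂O₂]₀ × e^(-kt)
Step 2: [H₂O₂] = 1.5 × e^(-0.49 × 12)
Step 3: [H₂O₂] = 1.5 × e^(-5.88)
Step 4: [H₂O₂] = 1.5 × 0.00279479 = 0.004192 M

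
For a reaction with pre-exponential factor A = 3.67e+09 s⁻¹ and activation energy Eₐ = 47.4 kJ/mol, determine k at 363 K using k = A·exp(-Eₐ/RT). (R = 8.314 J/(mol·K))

5.54e+02 s⁻¹

Step 1: Use the Arrhenius equation: k = A × exp(-Eₐ/RT)
Step 2: Convert Eₐ to J/mol: 47.4 kJ/mol = 47400 J/mol
Step 3: Calculate the exponent: -Eₐ/(RT) = -47400/(8.314 × 363) = -15.70586
Step 4: k = 3.67e+09 × exp(-15.70586)
Step 5: k = 3.67e+09 × 1.51019e-07 = 5.5424e+02 s⁻¹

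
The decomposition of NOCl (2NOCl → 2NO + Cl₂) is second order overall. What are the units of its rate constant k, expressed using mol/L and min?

(mol/L)⁻¹·min⁻¹

Step 1: For overall order n, rate = k × (concentration)^n.
Step 2: Rate has units mol/L·min⁻¹; concentration term has units (mol/L)^2.
Step 3: k = rate / (concentration)^n, so units of k = (mol/L)^(1-2)·min⁻¹ = (mol/L)⁻¹·min⁻¹.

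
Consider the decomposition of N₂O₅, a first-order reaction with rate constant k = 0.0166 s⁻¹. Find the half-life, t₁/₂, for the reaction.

41.76 s

Step 1: For a first-order reaction, t₁/₂ = ln(2)/k
Step 2: t₁/₂ = ln(2)/0.0166
Step 3: t₁/₂ = 0.6931/0.0166 = 41.76 s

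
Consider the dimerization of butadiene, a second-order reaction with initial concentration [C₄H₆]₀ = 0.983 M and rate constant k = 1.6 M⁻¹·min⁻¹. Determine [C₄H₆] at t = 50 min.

0.01234 M

Step 1: For a second-order reaction: 1/[C₄H₆] = 1/[C₄H₆]₀ + kt
Step 2: 1/[C₄H₆] = 1/0.983 + 1.6 × 50
Step 3: 1/[C₄H₆] = 1.017 + 80 = 81.02
Step 4: [C₄H₆] = 1/81.02 = 0.01234 M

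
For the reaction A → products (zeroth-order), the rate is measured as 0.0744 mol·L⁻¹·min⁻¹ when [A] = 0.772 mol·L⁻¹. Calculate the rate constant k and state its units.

0.0744 mol·L⁻¹·min⁻¹

Step 1: For a zeroth-order reaction, rate = k (independent of concentration).
Step 2: k = rate = 0.0744 mol·L⁻¹·min⁻¹.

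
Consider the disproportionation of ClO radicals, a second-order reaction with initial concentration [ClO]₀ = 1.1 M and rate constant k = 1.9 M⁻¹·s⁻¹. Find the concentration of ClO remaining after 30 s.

0.01727 M

Step 1: For a second-order reaction: 1/[ClO] = 1/[ClO]₀ + kt
Step 2: 1/[ClO] = 1/1.1 + 1.9 × 30
Step 3: 1/[ClO] = 0.9091 + 57 = 57.91
Step 4: [ClO] = 1/57.91 = 0.01727 M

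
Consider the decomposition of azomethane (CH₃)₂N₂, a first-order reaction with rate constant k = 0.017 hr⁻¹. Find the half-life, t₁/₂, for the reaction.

40.77 hr

Step 1: For a first-order reaction, t₁/₂ = ln(2)/k
Step 2: t₁/₂ = ln(2)/0.017
Step 3: t₁/₂ = 0.6931/0.017 = 40.77 hr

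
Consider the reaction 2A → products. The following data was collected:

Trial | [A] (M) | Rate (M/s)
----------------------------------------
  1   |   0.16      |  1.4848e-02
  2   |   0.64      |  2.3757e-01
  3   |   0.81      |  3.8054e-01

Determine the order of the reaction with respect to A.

second order (2)

Step 1: Compare trials to find order n where rate₂/rate₁ = ([A]₂/[A]₁)^n
Step 2: rate₂/rate₁ = 2.3757e-01/1.4848e-02 = 16
Step 3: [A]₂/[A]₁ = 0.64/0.16 = 4
Step 4: n = ln(16)/ln(4) = 2.00 ≈ 2
Step 5: The reaction is second order in A.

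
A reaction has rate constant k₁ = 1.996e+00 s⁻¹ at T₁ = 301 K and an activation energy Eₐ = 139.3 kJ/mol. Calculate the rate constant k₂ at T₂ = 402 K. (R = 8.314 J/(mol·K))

2.365e+06 s⁻¹

Step 1: Use the two-temperature Arrhenius form: ln(k₂/k₁) = -Eₐ/R × (1/T₂ - 1/T₁)
Step 2: Convert Eₐ to J/mol: 139.3 kJ/mol = 139300 J/mol
Step 3: 1/T₂ - 1/T₁ = 1/402 - 1/301 = -8.346969e-04 K⁻¹
Step 4: ln(k₂/k₁) = -139300/8.314 × -8.346969e-04 = 13.98524
Step 5: k₂ = k₁ × exp(13.98524) = 1.996e+00 × 1.18498e+06 = 2.365e+06 s⁻¹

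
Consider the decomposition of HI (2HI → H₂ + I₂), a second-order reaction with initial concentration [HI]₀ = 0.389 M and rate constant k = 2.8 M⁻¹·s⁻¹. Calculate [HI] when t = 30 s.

0.01155 M

Step 1: For a second-order reaction: 1/[HI] = 1/[HI]₀ + kt
Step 2: 1/[HI] = 1/0.389 + 2.8 × 30
Step 3: 1/[HI] = 2.571 + 84 = 86.57
Step 4: [HI] = 1/86.57 = 0.01155 M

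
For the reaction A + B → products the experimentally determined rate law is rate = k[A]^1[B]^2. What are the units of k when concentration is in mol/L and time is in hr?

(mol/L)⁻²·hr⁻¹

Step 1: Overall order = 1 + 2 = 3.
Step 2: rate has units mol/L·hr⁻¹; [A]^1[B]^2 has units (mol/L)^3.
Step 3: k = rate/([A]^1[B]^2), so units of k = (mol/L)^(1-3)·hr⁻¹ = (mol/L)⁻²·hr⁻¹.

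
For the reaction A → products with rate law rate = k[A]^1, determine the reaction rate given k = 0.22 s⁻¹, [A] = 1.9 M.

0.418 M/s

Step 1: Identify the rate law: rate = k[A]^1
Step 2: Substitute values: rate = 0.22 × (1.9)^1
Step 3: Calculate: rate = 0.22 × 1.9 = 0.418 M/s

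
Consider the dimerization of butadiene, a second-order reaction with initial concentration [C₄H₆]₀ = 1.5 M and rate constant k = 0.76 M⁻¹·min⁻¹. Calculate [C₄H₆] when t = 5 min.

0.2239 M

Step 1: For a second-order reaction: 1/[C₄H₆] = 1/[C₄H₆]₀ + kt
Step 2: 1/[C₄H₆] = 1/1.5 + 0.76 × 5
Step 3: 1/[C₄H₆] = 0.6667 + 3.8 = 4.467
Step 4: [C₄H₆] = 1/4.467 = 0.2239 M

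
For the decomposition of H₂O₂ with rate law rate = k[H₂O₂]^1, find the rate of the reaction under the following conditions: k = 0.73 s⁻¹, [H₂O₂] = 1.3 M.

0.949 M/s

Step 1: Identify the rate law: rate = k[H₂O₂]^1
Step 2: Substitute values: rate = 0.73 × (1.3)^1
Step 3: Calculate: rate = 0.73 × 1.3 = 0.949 M/s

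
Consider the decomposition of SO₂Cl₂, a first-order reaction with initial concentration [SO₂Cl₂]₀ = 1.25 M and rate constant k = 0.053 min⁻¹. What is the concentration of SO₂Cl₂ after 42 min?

0.1349 M

Step 1: For a first-order reaction: [SO₂Cl₂] = [SO₂Cl₂]₀ × e^(-kt)
Step 2: [SO₂Cl₂] = 1.25 × e^(-0.053 × 42)
Step 3: [SO₂Cl₂] = 1.25 × e^(-2.226)
Step 4: [SO₂Cl₂] = 1.25 × 0.107959 = 0.1349 M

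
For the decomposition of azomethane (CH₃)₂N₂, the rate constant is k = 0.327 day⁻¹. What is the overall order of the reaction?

first order (1)

Step 1: The units of k for an nth-order reaction are (concentration)^(1-n)·(time)⁻¹.
Step 2: Here k has units day⁻¹, so the concentration exponent is 0.
Step 3: 1 - n = 0 ⇒ n = 1. The reaction is first order.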